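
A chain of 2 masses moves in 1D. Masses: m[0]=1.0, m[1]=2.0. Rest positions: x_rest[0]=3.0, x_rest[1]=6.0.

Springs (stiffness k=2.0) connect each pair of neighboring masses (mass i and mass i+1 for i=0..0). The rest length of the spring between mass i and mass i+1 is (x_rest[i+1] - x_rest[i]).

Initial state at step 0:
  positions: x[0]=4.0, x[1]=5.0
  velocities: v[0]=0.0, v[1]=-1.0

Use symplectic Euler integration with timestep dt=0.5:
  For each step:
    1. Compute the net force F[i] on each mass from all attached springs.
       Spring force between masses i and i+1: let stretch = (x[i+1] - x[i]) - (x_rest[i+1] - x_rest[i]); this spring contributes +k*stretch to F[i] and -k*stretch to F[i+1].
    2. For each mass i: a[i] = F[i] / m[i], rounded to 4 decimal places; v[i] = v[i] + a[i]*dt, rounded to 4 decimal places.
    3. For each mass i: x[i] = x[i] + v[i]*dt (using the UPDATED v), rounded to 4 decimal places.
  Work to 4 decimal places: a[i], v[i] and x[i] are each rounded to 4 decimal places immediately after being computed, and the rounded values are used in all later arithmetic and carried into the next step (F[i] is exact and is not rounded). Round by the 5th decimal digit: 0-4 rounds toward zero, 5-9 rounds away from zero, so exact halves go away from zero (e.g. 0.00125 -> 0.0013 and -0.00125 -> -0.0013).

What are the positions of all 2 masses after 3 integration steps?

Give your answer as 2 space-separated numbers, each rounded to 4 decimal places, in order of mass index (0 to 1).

Step 0: x=[4.0000 5.0000] v=[0.0000 -1.0000]
Step 1: x=[3.0000 5.0000] v=[-2.0000 0.0000]
Step 2: x=[1.5000 5.2500] v=[-3.0000 0.5000]
Step 3: x=[0.3750 5.3125] v=[-2.2500 0.1250]

Answer: 0.3750 5.3125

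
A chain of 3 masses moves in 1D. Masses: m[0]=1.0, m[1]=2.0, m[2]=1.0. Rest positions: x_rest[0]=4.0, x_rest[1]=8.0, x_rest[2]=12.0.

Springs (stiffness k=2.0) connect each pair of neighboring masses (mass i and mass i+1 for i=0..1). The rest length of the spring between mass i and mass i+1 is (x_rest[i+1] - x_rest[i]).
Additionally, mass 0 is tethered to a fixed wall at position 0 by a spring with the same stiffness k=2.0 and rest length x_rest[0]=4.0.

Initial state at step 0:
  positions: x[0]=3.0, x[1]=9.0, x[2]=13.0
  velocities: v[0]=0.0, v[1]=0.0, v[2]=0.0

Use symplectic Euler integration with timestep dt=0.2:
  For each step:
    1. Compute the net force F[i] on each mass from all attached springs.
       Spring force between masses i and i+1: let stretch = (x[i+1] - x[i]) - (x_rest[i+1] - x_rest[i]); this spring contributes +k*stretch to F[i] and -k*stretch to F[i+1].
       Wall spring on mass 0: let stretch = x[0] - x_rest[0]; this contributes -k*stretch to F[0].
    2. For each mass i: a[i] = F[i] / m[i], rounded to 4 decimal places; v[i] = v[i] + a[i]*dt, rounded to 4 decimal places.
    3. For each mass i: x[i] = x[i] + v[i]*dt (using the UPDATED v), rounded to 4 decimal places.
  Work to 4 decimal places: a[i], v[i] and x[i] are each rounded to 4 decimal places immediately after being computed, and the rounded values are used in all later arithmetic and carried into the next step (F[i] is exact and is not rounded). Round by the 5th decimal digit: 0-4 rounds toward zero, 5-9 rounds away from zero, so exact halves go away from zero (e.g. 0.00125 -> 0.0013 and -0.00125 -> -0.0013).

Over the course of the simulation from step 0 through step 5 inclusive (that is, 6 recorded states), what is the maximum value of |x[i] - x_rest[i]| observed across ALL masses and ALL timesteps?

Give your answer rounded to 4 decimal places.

Step 0: x=[3.0000 9.0000 13.0000] v=[0.0000 0.0000 0.0000]
Step 1: x=[3.2400 8.9200 13.0000] v=[1.2000 -0.4000 0.0000]
Step 2: x=[3.6752 8.7760 12.9936] v=[2.1760 -0.7200 -0.0320]
Step 3: x=[4.2244 8.5967 12.9698] v=[2.7462 -0.8966 -0.1190]
Step 4: x=[4.7855 8.4174 12.9162] v=[2.8054 -0.8964 -0.2682]
Step 5: x=[5.2543 8.2728 12.8227] v=[2.3440 -0.7230 -0.4677]
Max displacement = 1.2543

Answer: 1.2543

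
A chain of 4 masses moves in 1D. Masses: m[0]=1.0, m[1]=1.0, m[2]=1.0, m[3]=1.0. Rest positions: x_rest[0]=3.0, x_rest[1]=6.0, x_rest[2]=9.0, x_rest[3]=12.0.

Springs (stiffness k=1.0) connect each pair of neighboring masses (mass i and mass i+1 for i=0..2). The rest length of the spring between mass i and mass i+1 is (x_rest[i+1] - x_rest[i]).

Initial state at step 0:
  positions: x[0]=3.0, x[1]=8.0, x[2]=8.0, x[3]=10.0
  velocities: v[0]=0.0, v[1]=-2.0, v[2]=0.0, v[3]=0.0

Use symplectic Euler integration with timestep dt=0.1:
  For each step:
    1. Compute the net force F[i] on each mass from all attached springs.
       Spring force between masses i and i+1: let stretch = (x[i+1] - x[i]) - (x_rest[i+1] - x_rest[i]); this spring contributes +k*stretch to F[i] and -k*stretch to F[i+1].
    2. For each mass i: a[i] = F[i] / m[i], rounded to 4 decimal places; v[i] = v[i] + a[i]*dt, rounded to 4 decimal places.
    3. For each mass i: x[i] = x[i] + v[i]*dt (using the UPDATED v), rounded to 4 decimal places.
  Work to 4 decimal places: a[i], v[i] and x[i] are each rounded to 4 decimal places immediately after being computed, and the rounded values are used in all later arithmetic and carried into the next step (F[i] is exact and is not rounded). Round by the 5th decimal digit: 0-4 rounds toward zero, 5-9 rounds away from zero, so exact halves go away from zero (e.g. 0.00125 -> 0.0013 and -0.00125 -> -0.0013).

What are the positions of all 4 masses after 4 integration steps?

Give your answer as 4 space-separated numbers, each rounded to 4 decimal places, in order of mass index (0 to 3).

Answer: 3.1700 6.7600 8.1687 10.1014

Derivation:
Step 0: x=[3.0000 8.0000 8.0000 10.0000] v=[0.0000 -2.0000 0.0000 0.0000]
Step 1: x=[3.0200 7.7500 8.0200 10.0100] v=[0.2000 -2.5000 0.2000 0.1000]
Step 2: x=[3.0573 7.4554 8.0572 10.0301] v=[0.3730 -2.9460 0.3720 0.2010]
Step 3: x=[3.1086 7.1228 8.1081 10.0605] v=[0.5128 -3.3256 0.5091 0.3037]
Step 4: x=[3.1700 6.7600 8.1687 10.1014] v=[0.6142 -3.6285 0.6058 0.4085]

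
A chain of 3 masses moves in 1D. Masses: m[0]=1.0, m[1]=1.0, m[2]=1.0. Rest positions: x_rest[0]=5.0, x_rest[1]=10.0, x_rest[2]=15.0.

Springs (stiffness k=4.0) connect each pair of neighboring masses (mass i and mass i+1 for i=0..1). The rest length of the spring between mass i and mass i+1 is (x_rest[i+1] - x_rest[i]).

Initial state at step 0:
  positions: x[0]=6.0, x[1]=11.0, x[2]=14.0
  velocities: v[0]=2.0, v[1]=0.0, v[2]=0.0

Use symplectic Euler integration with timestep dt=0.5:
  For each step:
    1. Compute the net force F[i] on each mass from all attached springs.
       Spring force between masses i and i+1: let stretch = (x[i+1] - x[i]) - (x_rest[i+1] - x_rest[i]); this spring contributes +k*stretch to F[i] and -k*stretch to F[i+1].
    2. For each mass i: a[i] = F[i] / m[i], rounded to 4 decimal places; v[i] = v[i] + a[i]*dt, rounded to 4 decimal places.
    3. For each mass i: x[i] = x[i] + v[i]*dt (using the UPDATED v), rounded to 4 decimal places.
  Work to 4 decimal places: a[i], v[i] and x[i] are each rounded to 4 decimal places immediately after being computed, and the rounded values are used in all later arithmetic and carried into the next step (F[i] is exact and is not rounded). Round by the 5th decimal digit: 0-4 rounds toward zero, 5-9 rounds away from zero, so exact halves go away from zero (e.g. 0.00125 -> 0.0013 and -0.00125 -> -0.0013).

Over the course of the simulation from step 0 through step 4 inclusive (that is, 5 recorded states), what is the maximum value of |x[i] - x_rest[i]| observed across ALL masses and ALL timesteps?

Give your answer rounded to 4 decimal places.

Step 0: x=[6.0000 11.0000 14.0000] v=[2.0000 0.0000 0.0000]
Step 1: x=[7.0000 9.0000 16.0000] v=[2.0000 -4.0000 4.0000]
Step 2: x=[5.0000 12.0000 16.0000] v=[-4.0000 6.0000 0.0000]
Step 3: x=[5.0000 12.0000 17.0000] v=[0.0000 0.0000 2.0000]
Step 4: x=[7.0000 10.0000 18.0000] v=[4.0000 -4.0000 2.0000]
Max displacement = 3.0000

Answer: 3.0000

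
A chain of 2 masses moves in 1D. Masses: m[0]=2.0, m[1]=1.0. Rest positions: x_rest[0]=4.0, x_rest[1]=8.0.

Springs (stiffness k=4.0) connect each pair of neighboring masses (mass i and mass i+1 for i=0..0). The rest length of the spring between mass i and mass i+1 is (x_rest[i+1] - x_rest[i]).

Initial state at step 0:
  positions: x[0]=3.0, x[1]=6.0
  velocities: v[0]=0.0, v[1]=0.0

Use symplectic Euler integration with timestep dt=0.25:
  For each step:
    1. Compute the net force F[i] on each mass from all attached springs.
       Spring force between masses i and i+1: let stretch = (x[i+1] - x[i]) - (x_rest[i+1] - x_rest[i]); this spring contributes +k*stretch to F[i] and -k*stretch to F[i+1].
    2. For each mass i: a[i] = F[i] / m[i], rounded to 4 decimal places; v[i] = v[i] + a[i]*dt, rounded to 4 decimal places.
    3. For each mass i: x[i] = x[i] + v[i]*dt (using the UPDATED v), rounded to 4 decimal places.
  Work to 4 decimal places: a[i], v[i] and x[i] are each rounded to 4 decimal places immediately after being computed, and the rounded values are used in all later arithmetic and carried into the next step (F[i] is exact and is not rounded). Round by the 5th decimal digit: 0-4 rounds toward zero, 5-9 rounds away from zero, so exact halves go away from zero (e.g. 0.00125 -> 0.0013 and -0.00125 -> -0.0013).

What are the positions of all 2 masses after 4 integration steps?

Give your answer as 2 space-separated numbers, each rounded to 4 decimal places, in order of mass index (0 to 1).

Answer: 2.3367 7.3267

Derivation:
Step 0: x=[3.0000 6.0000] v=[0.0000 0.0000]
Step 1: x=[2.8750 6.2500] v=[-0.5000 1.0000]
Step 2: x=[2.6719 6.6563] v=[-0.8125 1.6250]
Step 3: x=[2.4668 7.0665] v=[-0.8203 1.6406]
Step 4: x=[2.3367 7.3267] v=[-0.5205 1.0409]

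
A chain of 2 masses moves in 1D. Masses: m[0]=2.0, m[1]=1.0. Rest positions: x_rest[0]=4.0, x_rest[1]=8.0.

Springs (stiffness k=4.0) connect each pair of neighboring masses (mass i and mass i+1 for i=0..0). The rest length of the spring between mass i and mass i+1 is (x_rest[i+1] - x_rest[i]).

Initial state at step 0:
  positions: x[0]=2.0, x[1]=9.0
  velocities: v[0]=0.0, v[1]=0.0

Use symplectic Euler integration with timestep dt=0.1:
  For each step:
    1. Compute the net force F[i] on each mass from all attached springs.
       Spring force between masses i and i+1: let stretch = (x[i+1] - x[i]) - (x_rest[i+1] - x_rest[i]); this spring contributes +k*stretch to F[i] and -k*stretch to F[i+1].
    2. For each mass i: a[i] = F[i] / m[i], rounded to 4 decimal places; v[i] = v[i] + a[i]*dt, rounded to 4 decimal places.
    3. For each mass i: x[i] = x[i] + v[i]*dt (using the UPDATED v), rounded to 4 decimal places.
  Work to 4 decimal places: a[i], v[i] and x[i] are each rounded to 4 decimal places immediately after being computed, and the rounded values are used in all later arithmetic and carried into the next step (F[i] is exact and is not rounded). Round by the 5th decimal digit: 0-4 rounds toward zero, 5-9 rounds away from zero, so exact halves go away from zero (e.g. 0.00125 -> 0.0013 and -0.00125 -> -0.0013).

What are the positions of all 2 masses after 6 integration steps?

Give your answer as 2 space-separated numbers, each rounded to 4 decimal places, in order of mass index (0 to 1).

Step 0: x=[2.0000 9.0000] v=[0.0000 0.0000]
Step 1: x=[2.0600 8.8800] v=[0.6000 -1.2000]
Step 2: x=[2.1764 8.6472] v=[1.1640 -2.3280]
Step 3: x=[2.3422 8.3156] v=[1.6582 -3.3163]
Step 4: x=[2.5475 7.9050] v=[2.0529 -4.1057]
Step 5: x=[2.7799 7.4401] v=[2.3244 -4.6487]
Step 6: x=[3.0255 6.9488] v=[2.4564 -4.9128]

Answer: 3.0255 6.9488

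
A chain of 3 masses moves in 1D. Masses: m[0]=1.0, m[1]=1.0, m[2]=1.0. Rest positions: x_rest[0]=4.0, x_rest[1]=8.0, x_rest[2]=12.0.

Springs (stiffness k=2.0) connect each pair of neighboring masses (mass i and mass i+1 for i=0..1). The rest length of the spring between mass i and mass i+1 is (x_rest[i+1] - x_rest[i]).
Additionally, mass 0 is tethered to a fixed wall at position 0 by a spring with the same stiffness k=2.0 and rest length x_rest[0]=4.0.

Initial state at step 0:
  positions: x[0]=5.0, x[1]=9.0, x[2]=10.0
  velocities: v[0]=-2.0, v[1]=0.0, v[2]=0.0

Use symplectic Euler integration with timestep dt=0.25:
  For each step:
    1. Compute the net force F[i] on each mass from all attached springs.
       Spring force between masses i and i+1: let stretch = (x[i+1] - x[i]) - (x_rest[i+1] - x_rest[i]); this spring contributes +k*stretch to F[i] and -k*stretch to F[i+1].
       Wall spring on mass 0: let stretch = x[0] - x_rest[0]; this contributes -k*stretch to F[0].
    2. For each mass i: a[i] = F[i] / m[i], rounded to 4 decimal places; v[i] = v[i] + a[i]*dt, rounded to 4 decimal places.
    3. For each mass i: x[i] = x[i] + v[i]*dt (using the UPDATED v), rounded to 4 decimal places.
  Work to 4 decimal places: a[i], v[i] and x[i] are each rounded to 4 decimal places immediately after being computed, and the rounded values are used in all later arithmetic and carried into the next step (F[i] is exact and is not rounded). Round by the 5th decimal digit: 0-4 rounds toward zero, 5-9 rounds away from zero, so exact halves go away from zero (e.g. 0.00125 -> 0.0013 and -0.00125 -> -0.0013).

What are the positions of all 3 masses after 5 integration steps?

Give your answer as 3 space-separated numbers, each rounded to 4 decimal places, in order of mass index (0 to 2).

Step 0: x=[5.0000 9.0000 10.0000] v=[-2.0000 0.0000 0.0000]
Step 1: x=[4.3750 8.6250 10.3750] v=[-2.5000 -1.5000 1.5000]
Step 2: x=[3.7344 7.9375 11.0313] v=[-2.5625 -2.7500 2.6250]
Step 3: x=[3.1524 7.1113 11.8008] v=[-2.3282 -3.3047 3.0781]
Step 4: x=[2.6712 6.3765 12.4842] v=[-1.9250 -2.9394 2.7334]
Step 5: x=[2.3192 5.9420 12.9041] v=[-1.4080 -1.7382 1.6796]

Answer: 2.3192 5.9420 12.9041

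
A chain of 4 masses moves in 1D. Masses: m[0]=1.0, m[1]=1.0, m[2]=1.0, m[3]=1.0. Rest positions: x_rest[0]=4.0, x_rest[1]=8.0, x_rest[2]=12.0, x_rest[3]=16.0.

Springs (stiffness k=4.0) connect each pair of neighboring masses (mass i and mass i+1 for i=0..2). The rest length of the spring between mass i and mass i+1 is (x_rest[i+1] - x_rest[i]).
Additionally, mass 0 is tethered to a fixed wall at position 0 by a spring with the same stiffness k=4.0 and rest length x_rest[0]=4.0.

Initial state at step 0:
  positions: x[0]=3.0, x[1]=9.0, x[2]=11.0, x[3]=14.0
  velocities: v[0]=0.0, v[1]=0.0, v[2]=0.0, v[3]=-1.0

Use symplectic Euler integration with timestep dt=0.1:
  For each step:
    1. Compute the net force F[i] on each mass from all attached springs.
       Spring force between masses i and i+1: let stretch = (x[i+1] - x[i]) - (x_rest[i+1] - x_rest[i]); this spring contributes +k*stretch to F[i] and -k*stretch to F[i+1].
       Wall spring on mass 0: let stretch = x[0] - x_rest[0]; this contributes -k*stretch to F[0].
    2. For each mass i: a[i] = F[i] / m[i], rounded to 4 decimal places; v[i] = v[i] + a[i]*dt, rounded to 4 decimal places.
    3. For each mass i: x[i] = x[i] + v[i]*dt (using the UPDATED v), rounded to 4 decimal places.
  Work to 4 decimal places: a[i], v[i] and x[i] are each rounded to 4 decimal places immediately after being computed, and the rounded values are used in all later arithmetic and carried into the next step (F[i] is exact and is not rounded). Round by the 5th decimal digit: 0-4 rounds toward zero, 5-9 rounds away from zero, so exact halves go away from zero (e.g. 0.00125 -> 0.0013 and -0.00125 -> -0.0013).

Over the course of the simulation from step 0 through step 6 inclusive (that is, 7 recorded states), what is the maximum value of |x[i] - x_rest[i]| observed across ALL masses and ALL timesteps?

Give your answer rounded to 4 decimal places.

Answer: 2.0760

Derivation:
Step 0: x=[3.0000 9.0000 11.0000 14.0000] v=[0.0000 0.0000 0.0000 -1.0000]
Step 1: x=[3.1200 8.8400 11.0400 13.9400] v=[1.2000 -1.6000 0.4000 -0.6000]
Step 2: x=[3.3440 8.5392 11.1080 13.9240] v=[2.2400 -3.0080 0.6800 -0.1600]
Step 3: x=[3.6421 8.1333 11.1859 13.9554] v=[2.9805 -4.0586 0.7789 0.3136]
Step 4: x=[3.9741 7.6699 11.2525 14.0360] v=[3.3201 -4.6340 0.6657 0.8058]
Step 5: x=[4.2950 7.2020 11.2871 14.1652] v=[3.2088 -4.6793 0.3461 1.2924]
Step 6: x=[4.5604 6.7812 11.2734 14.3393] v=[2.6536 -4.2081 -0.1367 1.7412]
Max displacement = 2.0760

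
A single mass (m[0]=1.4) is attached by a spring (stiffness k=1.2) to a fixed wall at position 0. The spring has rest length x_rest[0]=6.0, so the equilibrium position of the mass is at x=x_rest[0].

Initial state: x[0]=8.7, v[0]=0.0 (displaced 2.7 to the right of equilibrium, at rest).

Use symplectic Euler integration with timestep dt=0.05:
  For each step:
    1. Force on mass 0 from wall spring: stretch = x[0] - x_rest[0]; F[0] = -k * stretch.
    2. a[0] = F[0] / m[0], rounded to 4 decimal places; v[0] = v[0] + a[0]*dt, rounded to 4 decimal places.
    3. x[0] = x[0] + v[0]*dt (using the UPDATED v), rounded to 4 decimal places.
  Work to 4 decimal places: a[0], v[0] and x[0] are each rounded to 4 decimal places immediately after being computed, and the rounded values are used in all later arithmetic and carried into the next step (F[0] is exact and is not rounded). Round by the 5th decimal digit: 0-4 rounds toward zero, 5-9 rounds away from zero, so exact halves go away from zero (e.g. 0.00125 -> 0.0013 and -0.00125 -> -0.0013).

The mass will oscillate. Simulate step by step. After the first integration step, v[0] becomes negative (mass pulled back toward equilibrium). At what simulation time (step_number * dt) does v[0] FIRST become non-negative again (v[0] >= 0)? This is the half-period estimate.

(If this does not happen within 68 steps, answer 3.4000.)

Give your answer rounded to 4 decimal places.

Answer: 3.4000

Derivation:
Step 0: x=[8.7000] v=[0.0000]
Step 1: x=[8.6942] v=[-0.1157]
Step 2: x=[8.6826] v=[-0.2312]
Step 3: x=[8.6653] v=[-0.3462]
Step 4: x=[8.6423] v=[-0.4604]
Step 5: x=[8.6136] v=[-0.5736]
Step 6: x=[8.5793] v=[-0.6856]
Step 7: x=[8.5395] v=[-0.7961]
Step 8: x=[8.4943] v=[-0.9049]
Step 9: x=[8.4437] v=[-1.0118]
Step 10: x=[8.3879] v=[-1.1165]
Step 11: x=[8.3270] v=[-1.2188]
Step 12: x=[8.2611] v=[-1.3185]
Step 13: x=[8.1903] v=[-1.4154]
Step 14: x=[8.1148] v=[-1.5093]
Step 15: x=[8.0348] v=[-1.5999]
Step 16: x=[7.9504] v=[-1.6871]
Step 17: x=[7.8619] v=[-1.7707]
Step 18: x=[7.7694] v=[-1.8505]
Step 19: x=[7.6731] v=[-1.9263]
Step 20: x=[7.5732] v=[-1.9980]
Step 21: x=[7.4699] v=[-2.0654]
Step 22: x=[7.3635] v=[-2.1284]
Step 23: x=[7.2542] v=[-2.1868]
Step 24: x=[7.1422] v=[-2.2406]
Step 25: x=[7.0277] v=[-2.2896]
Step 26: x=[6.9110] v=[-2.3336]
Step 27: x=[6.7924] v=[-2.3726]
Step 28: x=[6.6721] v=[-2.4066]
Step 29: x=[6.5503] v=[-2.4354]
Step 30: x=[6.4274] v=[-2.4590]
Step 31: x=[6.3035] v=[-2.4773]
Step 32: x=[6.1790] v=[-2.4903]
Step 33: x=[6.0541] v=[-2.4980]
Step 34: x=[5.9291] v=[-2.5003]
Step 35: x=[5.8042] v=[-2.4973]
Step 36: x=[5.6798] v=[-2.4889]
Step 37: x=[5.5560] v=[-2.4752]
Step 38: x=[5.4332] v=[-2.4562]
Step 39: x=[5.3116] v=[-2.4319]
Step 40: x=[5.1915] v=[-2.4024]
Step 41: x=[5.0731] v=[-2.3678]
Step 42: x=[4.9567] v=[-2.3281]
Step 43: x=[4.8425] v=[-2.2834]
Step 44: x=[4.7308] v=[-2.2338]
Step 45: x=[4.6218] v=[-2.1794]
Step 46: x=[4.5158] v=[-2.1203]
Step 47: x=[4.4130] v=[-2.0567]
Step 48: x=[4.3136] v=[-1.9887]
Step 49: x=[4.2178] v=[-1.9164]
Step 50: x=[4.1258] v=[-1.8400]
Step 51: x=[4.0378] v=[-1.7597]
Step 52: x=[3.9540] v=[-1.6756]
Step 53: x=[3.8746] v=[-1.5879]
Step 54: x=[3.7998] v=[-1.4968]
Step 55: x=[3.7297] v=[-1.4025]
Step 56: x=[3.6644] v=[-1.3052]
Step 57: x=[3.6041] v=[-1.2051]
Step 58: x=[3.5490] v=[-1.1024]
Step 59: x=[3.4991] v=[-0.9974]
Step 60: x=[3.4546] v=[-0.8902]
Step 61: x=[3.4155] v=[-0.7811]
Step 62: x=[3.3820] v=[-0.6703]
Step 63: x=[3.3541] v=[-0.5581]
Step 64: x=[3.3319] v=[-0.4447]
Step 65: x=[3.3154] v=[-0.3304]
Step 66: x=[3.3046] v=[-0.2153]
Step 67: x=[3.2996] v=[-0.0998]
Step 68: x=[3.3004] v=[0.0159]
First v>=0 after going negative at step 68, time=3.4000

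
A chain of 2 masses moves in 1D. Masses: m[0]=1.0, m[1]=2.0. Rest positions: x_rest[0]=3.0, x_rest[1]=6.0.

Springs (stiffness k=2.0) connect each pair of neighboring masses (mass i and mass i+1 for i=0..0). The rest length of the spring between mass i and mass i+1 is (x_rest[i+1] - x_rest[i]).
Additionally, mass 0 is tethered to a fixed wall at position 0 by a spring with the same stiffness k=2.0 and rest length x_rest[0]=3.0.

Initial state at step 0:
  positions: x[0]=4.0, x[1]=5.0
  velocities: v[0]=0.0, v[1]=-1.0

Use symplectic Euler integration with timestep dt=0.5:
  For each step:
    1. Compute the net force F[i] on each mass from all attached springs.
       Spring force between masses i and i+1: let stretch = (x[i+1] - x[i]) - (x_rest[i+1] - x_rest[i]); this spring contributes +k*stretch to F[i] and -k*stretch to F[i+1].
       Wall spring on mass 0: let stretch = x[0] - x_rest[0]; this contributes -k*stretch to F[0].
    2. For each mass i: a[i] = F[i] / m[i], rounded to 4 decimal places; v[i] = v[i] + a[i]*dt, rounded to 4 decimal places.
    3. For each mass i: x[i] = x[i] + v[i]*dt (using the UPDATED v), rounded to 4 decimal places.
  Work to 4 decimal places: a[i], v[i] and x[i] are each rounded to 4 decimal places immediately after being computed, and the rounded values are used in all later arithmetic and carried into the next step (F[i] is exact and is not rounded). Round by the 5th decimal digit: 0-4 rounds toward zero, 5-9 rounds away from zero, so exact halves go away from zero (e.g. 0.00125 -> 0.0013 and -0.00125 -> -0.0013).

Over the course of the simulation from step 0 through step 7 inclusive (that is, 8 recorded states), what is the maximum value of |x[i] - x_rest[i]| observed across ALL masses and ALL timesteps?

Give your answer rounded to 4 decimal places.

Step 0: x=[4.0000 5.0000] v=[0.0000 -1.0000]
Step 1: x=[2.5000 5.0000] v=[-3.0000 0.0000]
Step 2: x=[1.0000 5.1250] v=[-3.0000 0.2500]
Step 3: x=[1.0625 4.9688] v=[0.1250 -0.3125]
Step 4: x=[2.5469 4.5860] v=[2.9688 -0.7657]
Step 5: x=[3.7774 4.4434] v=[2.4610 -0.2853]
Step 6: x=[3.4522 4.8843] v=[-0.6504 0.8817]
Step 7: x=[2.1170 5.7172] v=[-2.6705 1.6657]
Max displacement = 2.0000

Answer: 2.0000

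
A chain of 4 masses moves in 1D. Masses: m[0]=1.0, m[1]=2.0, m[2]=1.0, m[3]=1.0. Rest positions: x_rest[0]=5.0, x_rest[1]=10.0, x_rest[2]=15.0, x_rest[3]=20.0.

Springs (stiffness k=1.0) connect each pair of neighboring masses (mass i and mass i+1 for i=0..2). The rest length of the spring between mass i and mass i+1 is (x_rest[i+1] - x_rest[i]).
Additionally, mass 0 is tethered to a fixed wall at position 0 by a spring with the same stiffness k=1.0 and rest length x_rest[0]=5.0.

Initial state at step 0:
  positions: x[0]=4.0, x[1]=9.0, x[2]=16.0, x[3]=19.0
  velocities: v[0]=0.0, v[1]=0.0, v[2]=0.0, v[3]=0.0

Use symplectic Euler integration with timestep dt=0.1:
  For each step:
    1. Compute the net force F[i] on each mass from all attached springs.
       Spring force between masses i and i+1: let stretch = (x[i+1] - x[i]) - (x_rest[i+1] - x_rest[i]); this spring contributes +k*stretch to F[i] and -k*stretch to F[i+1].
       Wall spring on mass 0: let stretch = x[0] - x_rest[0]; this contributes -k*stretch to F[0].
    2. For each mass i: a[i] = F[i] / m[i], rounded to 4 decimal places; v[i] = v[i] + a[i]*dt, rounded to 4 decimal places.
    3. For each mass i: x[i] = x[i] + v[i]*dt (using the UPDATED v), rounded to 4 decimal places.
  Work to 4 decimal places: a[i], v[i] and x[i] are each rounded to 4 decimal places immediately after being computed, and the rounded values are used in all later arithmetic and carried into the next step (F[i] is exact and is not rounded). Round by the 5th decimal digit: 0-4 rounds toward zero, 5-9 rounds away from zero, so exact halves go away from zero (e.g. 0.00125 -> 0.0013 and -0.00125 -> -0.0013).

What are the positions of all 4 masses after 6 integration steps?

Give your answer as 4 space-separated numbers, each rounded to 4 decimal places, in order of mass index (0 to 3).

Step 0: x=[4.0000 9.0000 16.0000 19.0000] v=[0.0000 0.0000 0.0000 0.0000]
Step 1: x=[4.0100 9.0100 15.9600 19.0200] v=[0.1000 0.1000 -0.4000 0.2000]
Step 2: x=[4.0299 9.0298 15.8811 19.0594] v=[0.1990 0.1975 -0.7890 0.3940]
Step 3: x=[4.0595 9.0588 15.7655 19.1170] v=[0.2960 0.2901 -1.1563 0.5762]
Step 4: x=[4.0985 9.0964 15.6163 19.1911] v=[0.3900 0.3755 -1.4918 0.7411]
Step 5: x=[4.1465 9.1416 15.4377 19.2795] v=[0.4799 0.4516 -1.7863 0.8836]
Step 6: x=[4.2030 9.1933 15.2345 19.3794] v=[0.5648 0.5167 -2.0317 0.9994]

Answer: 4.2030 9.1933 15.2345 19.3794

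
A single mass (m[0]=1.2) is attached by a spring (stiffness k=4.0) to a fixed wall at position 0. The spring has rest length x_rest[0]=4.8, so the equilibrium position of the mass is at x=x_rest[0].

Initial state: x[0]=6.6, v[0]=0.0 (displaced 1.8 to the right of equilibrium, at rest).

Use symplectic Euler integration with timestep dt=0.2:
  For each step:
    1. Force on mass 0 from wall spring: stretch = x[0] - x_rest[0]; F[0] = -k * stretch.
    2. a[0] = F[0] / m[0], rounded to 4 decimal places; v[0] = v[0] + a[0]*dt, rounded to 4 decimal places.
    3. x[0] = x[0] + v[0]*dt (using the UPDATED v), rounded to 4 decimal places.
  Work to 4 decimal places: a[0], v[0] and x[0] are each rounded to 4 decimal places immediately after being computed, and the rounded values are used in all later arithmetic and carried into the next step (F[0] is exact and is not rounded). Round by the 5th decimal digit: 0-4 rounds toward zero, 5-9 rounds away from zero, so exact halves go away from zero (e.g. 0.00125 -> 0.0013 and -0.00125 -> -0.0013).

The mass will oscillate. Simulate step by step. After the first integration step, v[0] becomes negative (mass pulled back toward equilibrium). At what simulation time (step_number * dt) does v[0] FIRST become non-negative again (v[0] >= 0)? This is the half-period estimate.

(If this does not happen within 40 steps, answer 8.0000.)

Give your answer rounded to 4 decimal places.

Step 0: x=[6.6000] v=[0.0000]
Step 1: x=[6.3600] v=[-1.2000]
Step 2: x=[5.9120] v=[-2.2400]
Step 3: x=[5.3157] v=[-2.9813]
Step 4: x=[4.6507] v=[-3.3251]
Step 5: x=[4.0056] v=[-3.2256]
Step 6: x=[3.4664] v=[-2.6960]
Step 7: x=[3.1050] v=[-1.8069]
Step 8: x=[2.9696] v=[-0.6769]
Step 9: x=[3.0783] v=[0.5434]
First v>=0 after going negative at step 9, time=1.8000

Answer: 1.8000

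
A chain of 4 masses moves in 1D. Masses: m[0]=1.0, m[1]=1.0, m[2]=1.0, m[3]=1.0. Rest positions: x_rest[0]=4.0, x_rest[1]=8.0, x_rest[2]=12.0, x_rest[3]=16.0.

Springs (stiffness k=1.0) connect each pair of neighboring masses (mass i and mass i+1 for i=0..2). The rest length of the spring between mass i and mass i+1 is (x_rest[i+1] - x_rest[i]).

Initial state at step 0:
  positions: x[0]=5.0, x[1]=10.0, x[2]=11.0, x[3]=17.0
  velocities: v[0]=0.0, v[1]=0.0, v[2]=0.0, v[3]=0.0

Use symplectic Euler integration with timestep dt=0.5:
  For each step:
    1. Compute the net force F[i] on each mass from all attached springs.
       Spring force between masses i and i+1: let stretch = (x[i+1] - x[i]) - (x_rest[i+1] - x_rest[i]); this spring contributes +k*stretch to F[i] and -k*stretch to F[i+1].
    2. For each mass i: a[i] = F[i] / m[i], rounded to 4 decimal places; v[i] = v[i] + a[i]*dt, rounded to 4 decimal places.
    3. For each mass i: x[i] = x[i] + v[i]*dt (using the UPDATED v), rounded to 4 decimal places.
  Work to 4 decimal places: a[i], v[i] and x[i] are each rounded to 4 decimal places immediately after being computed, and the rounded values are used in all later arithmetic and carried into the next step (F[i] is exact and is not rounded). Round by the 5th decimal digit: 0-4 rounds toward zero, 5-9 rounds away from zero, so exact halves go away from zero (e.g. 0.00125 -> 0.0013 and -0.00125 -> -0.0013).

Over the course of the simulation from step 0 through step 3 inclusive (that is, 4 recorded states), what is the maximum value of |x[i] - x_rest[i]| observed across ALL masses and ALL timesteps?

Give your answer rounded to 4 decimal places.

Step 0: x=[5.0000 10.0000 11.0000 17.0000] v=[0.0000 0.0000 0.0000 0.0000]
Step 1: x=[5.2500 9.0000 12.2500 16.5000] v=[0.5000 -2.0000 2.5000 -1.0000]
Step 2: x=[5.4375 7.8750 13.7500 15.9375] v=[0.3750 -2.2500 3.0000 -1.1250]
Step 3: x=[5.2344 7.6094 14.3282 15.8281] v=[-0.4063 -0.5313 1.1563 -0.2188]
Max displacement = 2.3282

Answer: 2.3282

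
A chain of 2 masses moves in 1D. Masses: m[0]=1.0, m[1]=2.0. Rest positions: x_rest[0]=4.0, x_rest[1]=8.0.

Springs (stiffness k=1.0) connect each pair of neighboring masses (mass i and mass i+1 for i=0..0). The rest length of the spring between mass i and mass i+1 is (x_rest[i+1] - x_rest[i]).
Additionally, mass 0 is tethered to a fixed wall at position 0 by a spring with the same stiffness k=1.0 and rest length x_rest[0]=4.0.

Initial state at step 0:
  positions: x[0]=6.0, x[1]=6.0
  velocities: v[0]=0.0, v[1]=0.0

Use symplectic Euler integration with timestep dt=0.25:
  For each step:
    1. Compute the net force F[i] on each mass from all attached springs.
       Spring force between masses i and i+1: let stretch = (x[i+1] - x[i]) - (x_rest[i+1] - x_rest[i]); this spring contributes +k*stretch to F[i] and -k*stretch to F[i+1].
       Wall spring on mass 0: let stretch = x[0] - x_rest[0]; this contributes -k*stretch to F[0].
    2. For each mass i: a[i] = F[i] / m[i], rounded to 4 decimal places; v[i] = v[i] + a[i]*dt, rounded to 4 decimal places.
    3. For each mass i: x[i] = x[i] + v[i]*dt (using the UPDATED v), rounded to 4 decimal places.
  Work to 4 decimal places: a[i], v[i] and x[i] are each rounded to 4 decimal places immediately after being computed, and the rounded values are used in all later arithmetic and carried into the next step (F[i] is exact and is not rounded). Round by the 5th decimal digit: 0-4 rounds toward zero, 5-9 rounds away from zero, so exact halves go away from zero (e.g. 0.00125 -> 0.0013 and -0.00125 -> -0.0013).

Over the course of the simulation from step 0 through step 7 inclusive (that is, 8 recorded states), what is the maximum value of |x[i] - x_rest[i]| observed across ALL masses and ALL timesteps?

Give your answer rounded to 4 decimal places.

Step 0: x=[6.0000 6.0000] v=[0.0000 0.0000]
Step 1: x=[5.6250 6.1250] v=[-1.5000 0.5000]
Step 2: x=[4.9297 6.3594] v=[-2.7813 0.9375]
Step 3: x=[4.0156 6.6741] v=[-3.6563 1.2588]
Step 4: x=[3.0167 7.0307] v=[-3.9956 1.4265]
Step 5: x=[2.0801 7.3869] v=[-3.7463 1.4248]
Step 6: x=[1.3452 7.7023] v=[-2.9396 1.2615]
Step 7: x=[0.9236 7.9440] v=[-1.6866 0.9669]
Max displacement = 3.0764

Answer: 3.0764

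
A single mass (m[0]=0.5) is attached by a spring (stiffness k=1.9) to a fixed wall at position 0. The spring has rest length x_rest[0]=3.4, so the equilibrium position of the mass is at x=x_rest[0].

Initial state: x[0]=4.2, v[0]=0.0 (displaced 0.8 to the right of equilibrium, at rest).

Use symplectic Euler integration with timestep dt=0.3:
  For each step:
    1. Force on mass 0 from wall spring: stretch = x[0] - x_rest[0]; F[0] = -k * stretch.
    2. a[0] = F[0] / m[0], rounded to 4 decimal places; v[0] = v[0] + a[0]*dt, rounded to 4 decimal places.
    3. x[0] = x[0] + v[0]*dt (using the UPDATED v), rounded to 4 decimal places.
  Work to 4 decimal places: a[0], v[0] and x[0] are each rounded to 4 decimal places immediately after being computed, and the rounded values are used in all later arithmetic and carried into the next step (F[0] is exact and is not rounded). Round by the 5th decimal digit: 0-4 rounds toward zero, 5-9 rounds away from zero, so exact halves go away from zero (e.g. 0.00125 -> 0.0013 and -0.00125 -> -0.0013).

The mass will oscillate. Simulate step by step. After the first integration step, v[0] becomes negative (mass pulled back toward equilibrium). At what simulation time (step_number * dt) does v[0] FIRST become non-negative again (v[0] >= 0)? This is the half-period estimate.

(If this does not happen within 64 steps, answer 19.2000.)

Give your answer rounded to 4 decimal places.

Answer: 1.8000

Derivation:
Step 0: x=[4.2000] v=[0.0000]
Step 1: x=[3.9264] v=[-0.9120]
Step 2: x=[3.4728] v=[-1.5121]
Step 3: x=[2.9943] v=[-1.5951]
Step 4: x=[2.6545] v=[-1.1326]
Step 5: x=[2.5697] v=[-0.2827]
Step 6: x=[2.7688] v=[0.6638]
First v>=0 after going negative at step 6, time=1.8000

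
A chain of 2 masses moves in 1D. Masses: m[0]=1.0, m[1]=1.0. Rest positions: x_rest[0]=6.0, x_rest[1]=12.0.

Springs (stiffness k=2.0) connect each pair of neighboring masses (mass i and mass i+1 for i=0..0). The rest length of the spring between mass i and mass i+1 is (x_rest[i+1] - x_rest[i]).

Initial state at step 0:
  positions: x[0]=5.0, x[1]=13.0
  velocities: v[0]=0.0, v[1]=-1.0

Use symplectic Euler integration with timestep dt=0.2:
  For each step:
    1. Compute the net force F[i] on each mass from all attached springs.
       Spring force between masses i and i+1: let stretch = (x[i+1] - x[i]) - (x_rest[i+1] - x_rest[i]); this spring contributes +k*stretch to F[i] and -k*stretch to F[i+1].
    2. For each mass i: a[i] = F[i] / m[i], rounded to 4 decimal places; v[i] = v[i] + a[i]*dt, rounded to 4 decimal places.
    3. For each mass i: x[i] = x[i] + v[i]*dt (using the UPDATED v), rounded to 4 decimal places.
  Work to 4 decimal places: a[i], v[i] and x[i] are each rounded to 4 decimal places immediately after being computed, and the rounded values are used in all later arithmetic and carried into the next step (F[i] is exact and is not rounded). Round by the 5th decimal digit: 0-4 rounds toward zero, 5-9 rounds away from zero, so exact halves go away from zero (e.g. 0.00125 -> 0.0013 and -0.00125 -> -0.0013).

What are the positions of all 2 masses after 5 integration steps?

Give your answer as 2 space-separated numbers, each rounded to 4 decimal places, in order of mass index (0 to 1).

Step 0: x=[5.0000 13.0000] v=[0.0000 -1.0000]
Step 1: x=[5.1600 12.6400] v=[0.8000 -1.8000]
Step 2: x=[5.4384 12.1616] v=[1.3920 -2.3920]
Step 3: x=[5.7747 11.6253] v=[1.6813 -2.6813]
Step 4: x=[6.0990 11.1010] v=[1.6215 -2.6215]
Step 5: x=[6.3435 10.6565] v=[1.2223 -2.2223]

Answer: 6.3435 10.6565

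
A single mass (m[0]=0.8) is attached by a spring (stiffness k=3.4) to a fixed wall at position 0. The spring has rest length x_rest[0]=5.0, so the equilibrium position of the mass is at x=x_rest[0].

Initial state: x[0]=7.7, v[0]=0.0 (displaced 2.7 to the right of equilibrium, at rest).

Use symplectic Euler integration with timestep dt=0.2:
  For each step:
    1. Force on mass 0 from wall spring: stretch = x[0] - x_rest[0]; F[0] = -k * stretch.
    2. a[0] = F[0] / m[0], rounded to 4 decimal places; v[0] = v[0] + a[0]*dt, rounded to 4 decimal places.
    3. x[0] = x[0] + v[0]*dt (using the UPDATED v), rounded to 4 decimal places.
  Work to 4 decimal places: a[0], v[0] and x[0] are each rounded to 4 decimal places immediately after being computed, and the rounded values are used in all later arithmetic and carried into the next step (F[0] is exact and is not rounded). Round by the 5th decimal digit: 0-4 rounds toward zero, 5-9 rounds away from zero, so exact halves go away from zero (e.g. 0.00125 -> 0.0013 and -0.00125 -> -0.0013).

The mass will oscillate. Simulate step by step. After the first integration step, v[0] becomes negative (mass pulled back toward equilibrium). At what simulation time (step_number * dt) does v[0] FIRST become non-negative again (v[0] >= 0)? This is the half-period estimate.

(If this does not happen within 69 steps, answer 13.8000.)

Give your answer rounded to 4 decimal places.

Step 0: x=[7.7000] v=[0.0000]
Step 1: x=[7.2410] v=[-2.2950]
Step 2: x=[6.4010] v=[-4.1999]
Step 3: x=[5.3228] v=[-5.3908]
Step 4: x=[4.1898] v=[-5.6652]
Step 5: x=[3.1945] v=[-4.9765]
Step 6: x=[2.5061] v=[-3.4418]
Step 7: x=[2.2417] v=[-1.3220]
Step 8: x=[2.4462] v=[1.0226]
First v>=0 after going negative at step 8, time=1.6000

Answer: 1.6000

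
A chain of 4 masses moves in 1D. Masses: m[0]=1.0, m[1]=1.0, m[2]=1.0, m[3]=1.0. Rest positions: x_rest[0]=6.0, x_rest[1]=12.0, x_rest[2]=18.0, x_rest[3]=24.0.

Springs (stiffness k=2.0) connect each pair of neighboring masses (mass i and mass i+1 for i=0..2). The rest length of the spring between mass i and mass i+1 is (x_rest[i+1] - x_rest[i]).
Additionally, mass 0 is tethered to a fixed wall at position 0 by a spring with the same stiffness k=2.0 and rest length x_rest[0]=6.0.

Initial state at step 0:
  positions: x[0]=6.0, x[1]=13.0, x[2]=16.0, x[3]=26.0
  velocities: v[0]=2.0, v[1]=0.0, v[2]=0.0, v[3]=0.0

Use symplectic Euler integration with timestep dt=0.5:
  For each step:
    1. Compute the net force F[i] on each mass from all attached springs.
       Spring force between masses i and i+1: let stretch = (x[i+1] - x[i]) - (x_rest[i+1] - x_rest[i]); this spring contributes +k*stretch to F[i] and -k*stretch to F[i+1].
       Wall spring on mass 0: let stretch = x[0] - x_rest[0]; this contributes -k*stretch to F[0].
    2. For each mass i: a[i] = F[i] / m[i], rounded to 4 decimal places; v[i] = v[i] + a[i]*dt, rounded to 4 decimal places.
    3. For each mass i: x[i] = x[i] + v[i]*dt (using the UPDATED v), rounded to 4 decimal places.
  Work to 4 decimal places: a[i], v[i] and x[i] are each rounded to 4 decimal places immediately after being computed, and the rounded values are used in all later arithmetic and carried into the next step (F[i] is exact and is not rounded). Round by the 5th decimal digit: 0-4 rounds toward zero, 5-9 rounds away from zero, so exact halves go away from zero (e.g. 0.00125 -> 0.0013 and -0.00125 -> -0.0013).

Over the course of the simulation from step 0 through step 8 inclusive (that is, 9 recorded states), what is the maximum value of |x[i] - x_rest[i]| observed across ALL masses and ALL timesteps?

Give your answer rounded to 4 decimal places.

Step 0: x=[6.0000 13.0000 16.0000 26.0000] v=[2.0000 0.0000 0.0000 0.0000]
Step 1: x=[7.5000 11.0000 19.5000 24.0000] v=[3.0000 -4.0000 7.0000 -4.0000]
Step 2: x=[7.0000 11.5000 21.0000 22.7500] v=[-1.0000 1.0000 3.0000 -2.5000]
Step 3: x=[5.2500 14.5000 18.6250 23.6250] v=[-3.5000 6.0000 -4.7500 1.7500]
Step 4: x=[5.5000 14.9375 16.6875 25.0000] v=[0.5000 0.8750 -3.8750 2.7500]
Step 5: x=[7.7188 11.5313 18.0313 25.2188] v=[4.4375 -6.8125 2.6875 0.4375]
Step 6: x=[7.9844 9.4688 19.7188 24.8438] v=[0.5312 -4.1250 3.3750 -0.7500]
Step 7: x=[5.0000 11.7891 18.8438 24.9063] v=[-5.9688 4.6406 -1.7500 0.1250]
Step 8: x=[2.9102 14.2422 17.4727 24.9376] v=[-4.1797 4.9062 -2.7422 0.0625]
Max displacement = 3.0898

Answer: 3.0898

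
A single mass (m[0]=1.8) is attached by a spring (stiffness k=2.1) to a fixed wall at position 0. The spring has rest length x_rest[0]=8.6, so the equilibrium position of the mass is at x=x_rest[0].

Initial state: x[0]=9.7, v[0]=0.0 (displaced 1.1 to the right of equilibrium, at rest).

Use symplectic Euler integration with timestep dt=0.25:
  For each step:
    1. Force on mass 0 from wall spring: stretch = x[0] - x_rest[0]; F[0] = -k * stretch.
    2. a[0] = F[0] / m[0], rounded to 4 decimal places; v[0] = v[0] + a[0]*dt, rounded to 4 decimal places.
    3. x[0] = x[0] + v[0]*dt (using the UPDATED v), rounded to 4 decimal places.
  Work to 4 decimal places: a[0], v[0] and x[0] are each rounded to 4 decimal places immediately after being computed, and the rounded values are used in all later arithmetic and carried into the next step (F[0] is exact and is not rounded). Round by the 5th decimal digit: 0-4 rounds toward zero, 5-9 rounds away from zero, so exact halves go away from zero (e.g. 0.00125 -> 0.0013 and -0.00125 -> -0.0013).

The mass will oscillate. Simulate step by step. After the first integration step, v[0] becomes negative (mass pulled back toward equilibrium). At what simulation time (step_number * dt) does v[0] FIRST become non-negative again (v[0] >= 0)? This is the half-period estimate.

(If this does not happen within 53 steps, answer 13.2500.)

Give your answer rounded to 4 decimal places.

Step 0: x=[9.7000] v=[0.0000]
Step 1: x=[9.6198] v=[-0.3208]
Step 2: x=[9.4652] v=[-0.6183]
Step 3: x=[9.2475] v=[-0.8707]
Step 4: x=[8.9826] v=[-1.0596]
Step 5: x=[8.6898] v=[-1.1712]
Step 6: x=[8.3905] v=[-1.1974]
Step 7: x=[8.1064] v=[-1.1363]
Step 8: x=[7.8583] v=[-0.9923]
Step 9: x=[7.6643] v=[-0.7760]
Step 10: x=[7.5385] v=[-0.5031]
Step 11: x=[7.4901] v=[-0.1935]
Step 12: x=[7.5227] v=[0.1302]
First v>=0 after going negative at step 12, time=3.0000

Answer: 3.0000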